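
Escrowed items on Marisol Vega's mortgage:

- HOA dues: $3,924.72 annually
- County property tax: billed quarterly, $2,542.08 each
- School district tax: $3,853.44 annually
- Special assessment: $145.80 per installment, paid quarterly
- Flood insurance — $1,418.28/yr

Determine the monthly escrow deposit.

$1,662.33

HOA dues: $3,924.72
County property tax: $2,542.08 × 4 = $10,168.32
School district tax: $3,853.44
Special assessment: $145.80 × 4 = $583.20
Flood insurance: $1,418.28
Annual escrow total = $19,947.96
Monthly = $19,947.96 / 12 = $1,662.33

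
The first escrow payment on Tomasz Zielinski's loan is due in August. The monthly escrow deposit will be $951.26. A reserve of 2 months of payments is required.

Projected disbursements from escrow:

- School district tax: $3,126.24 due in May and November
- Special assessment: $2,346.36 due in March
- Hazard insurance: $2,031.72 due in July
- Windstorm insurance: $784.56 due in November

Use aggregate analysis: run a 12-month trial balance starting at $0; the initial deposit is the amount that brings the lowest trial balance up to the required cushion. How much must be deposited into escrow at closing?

$2,008.28

Cushion = 2 × $951.26 = $1,902.52
Trial balance (start $0, +$951.26 each month, − disbursements):
  Aug: +$951.26 → $951.26
  Sep: +$951.26 → $1,902.52
  Oct: +$951.26 → $2,853.78
  Nov: +$951.26 − $3,910.80 → -$105.76
  Dec: +$951.26 → $845.50
  Jan: +$951.26 → $1,796.76
  Feb: +$951.26 → $2,748.02
  Mar: +$951.26 − $2,346.36 → $1,352.92
  Apr: +$951.26 → $2,304.18
  May: +$951.26 − $3,126.24 → $129.20
  Jun: +$951.26 → $1,080.46
  Jul: +$951.26 − $2,031.72 → $0.00
Lowest trial balance = -$105.76 (Nov)
Initial deposit = cushion − low point = $1,902.52 − (-$105.76) = $2,008.28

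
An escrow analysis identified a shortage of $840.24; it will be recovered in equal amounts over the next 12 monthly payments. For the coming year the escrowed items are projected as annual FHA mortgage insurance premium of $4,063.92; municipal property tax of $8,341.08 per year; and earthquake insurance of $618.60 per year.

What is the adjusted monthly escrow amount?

$1,155.32

FHA mortgage insurance premium — $4,063.92/yr
Municipal property tax — $8,341.08/yr
Earthquake insurance — $618.60/yr
Total per year = $4,063.92 + $8,341.08 + $618.60 = $13,023.60
Monthly escrow = $13,023.60 / 12 = $1,085.30
Monthly shortage recovery: $840.24 / 12 = $70.02
Adjusted monthly = $1,085.30 + $70.02 = $1,155.32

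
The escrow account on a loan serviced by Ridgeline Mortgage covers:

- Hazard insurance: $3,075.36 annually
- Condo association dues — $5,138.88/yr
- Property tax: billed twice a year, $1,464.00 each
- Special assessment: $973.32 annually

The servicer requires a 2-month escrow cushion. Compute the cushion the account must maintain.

$2,019.26

Hazard insurance — $3,075.36/yr
Condo association dues — $5,138.88/yr
Property tax — $1,464.00 × 2 = $2,928.00/yr
Special assessment — $973.32/yr
Total per year = $3,075.36 + $5,138.88 + $2,928.00 + $973.32 = $12,115.56
Monthly escrow = $12,115.56 / 12 = $1,009.63
Cushion = 2 × $1,009.63 = $2,019.26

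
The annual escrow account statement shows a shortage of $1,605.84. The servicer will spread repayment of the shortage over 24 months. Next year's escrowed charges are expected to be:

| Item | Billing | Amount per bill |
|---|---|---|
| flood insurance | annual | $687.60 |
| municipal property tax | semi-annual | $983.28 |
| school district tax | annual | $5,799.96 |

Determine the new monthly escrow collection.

$771.42

Flood insurance — $687.60 per year
Municipal property tax — $983.28 × 2 = $1,966.56 per year
School district tax — $5,799.96 per year
Combined annual = $8,454.12
Base monthly escrow = $8,454.12 / 12 = $704.51
Shortage per month = $1,605.84 ÷ 24 = $66.91
New monthly escrow = $704.51 + $66.91 = $771.42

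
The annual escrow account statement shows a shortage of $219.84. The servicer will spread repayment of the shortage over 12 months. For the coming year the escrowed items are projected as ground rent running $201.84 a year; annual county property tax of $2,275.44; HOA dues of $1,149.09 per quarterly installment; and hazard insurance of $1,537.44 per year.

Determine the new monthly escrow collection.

Ground rent: $201.84/yr
County property tax: $2,275.44/yr
HOA dues: $1,149.09 × 4 = $4,596.36/yr
Hazard insurance: $1,537.44/yr
Combined annual = $201.84 + $2,275.44 + $4,596.36 + $1,537.44 = $8,611.08
Monthly = $8,611.08 / 12 = $717.59
Monthly shortage recovery: $219.84 / 12 = $18.32
New monthly escrow = $717.59 + $18.32 = $735.91

$735.91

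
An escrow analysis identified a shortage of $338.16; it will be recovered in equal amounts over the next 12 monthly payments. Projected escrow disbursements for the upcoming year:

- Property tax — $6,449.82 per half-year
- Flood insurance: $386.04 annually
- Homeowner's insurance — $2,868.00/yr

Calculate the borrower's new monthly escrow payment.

Property tax = $6,449.82 × 2 = $12,899.64 annually
Flood insurance = $386.04 annually
Homeowner's insurance = $2,868.00 annually
Yearly total = $12,899.64 + $386.04 + $2,868.00 = $16,153.68
Monthly = $16,153.68 ÷ 12 = $1,346.14
Monthly shortage recovery: $338.16 ÷ 12 = $28.18
New monthly escrow = $1,346.14 + $28.18 = $1,374.32

$1,374.32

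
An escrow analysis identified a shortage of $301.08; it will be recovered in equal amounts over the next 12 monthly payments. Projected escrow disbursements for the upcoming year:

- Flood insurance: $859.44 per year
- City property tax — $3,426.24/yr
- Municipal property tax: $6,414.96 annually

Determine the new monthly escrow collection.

Flood insurance — $859.44 per year
City property tax — $3,426.24 per year
Municipal property tax — $6,414.96 per year
Combined annual = $859.44 + $3,426.24 + $6,414.96 = $10,700.64
Base monthly escrow = $10,700.64 / 12 = $891.72
Shortage spread = $301.08 / 12 = $25.09/mo
New monthly escrow = $891.72 + $25.09 = $916.81

$916.81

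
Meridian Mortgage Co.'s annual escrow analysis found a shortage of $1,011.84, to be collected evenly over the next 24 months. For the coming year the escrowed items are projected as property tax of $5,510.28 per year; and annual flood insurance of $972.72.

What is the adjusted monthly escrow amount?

Property tax: $5,510.28 annually
Flood insurance: $972.72 annually
Annual escrow total = $5,510.28 + $972.72 = $6,483.00
Monthly = $6,483.00 / 12 = $540.25
Shortage spread = $1,011.84 / 24 = $42.16/mo
New monthly escrow = $540.25 + $42.16 = $582.41

$582.41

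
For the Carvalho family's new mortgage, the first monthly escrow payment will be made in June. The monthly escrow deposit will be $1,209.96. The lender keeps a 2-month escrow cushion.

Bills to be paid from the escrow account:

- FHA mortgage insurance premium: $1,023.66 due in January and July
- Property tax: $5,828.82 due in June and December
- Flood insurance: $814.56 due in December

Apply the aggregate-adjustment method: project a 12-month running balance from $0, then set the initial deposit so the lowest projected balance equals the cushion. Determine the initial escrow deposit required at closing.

$7,446.06

Cushion = 2 × $1,209.96 = $2,419.92
Trial balance (start $0, +$1,209.96 each month, − disbursements):
  Jun: +$1,209.96 − $5,828.82 → -$4,618.86
  Jul: +$1,209.96 − $1,023.66 → -$4,432.56
  Aug: +$1,209.96 → -$3,222.60
  Sep: +$1,209.96 → -$2,012.64
  Oct: +$1,209.96 → -$802.68
  Nov: +$1,209.96 → $407.28
  Dec: +$1,209.96 − $6,643.38 → -$5,026.14
  Jan: +$1,209.96 − $1,023.66 → -$4,839.84
  Feb: +$1,209.96 → -$3,629.88
  Mar: +$1,209.96 → -$2,419.92
  Apr: +$1,209.96 → -$1,209.96
  May: +$1,209.96 → $0.00
Lowest trial balance = -$5,026.14 (Dec)
Initial deposit = cushion − low point = $2,419.92 − (-$5,026.14) = $7,446.06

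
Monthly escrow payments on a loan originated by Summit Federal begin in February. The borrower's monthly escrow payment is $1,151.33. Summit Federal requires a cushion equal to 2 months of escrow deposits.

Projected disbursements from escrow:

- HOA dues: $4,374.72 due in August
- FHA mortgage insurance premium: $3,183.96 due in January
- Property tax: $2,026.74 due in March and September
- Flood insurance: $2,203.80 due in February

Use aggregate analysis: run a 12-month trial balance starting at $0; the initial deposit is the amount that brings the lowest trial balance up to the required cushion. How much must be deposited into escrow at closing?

$4,230.54

Cushion = 2 × $1,151.33 = $2,302.66
Trial balance (start $0, +$1,151.33 each month, − disbursements):
  Feb: +$1,151.33 − $2,203.80 → -$1,052.47
  Mar: +$1,151.33 − $2,026.74 → -$1,927.88
  Apr: +$1,151.33 → -$776.55
  May: +$1,151.33 → $374.78
  Jun: +$1,151.33 → $1,526.11
  Jul: +$1,151.33 → $2,677.44
  Aug: +$1,151.33 − $4,374.72 → -$545.95
  Sep: +$1,151.33 − $2,026.74 → -$1,421.36
  Oct: +$1,151.33 → -$270.03
  Nov: +$1,151.33 → $881.30
  Dec: +$1,151.33 → $2,032.63
  Jan: +$1,151.33 − $3,183.96 → $0.00
Lowest trial balance = -$1,927.88 (Mar)
Initial deposit = cushion − low point = $2,302.66 − (-$1,927.88) = $4,230.54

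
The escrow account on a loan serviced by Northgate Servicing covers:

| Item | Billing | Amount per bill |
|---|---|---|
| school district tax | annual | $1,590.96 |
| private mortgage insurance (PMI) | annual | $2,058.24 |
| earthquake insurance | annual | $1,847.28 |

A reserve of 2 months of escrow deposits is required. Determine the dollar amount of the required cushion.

School district tax: $1,590.96 per year
Private mortgage insurance (PMI): $2,058.24 per year
Earthquake insurance: $1,847.28 per year
Total per year = $1,590.96 + $2,058.24 + $1,847.28 = $5,496.48
Monthly = $5,496.48 ÷ 12 = $458.04
Required cushion = 2 × $458.04 = $916.08

$916.08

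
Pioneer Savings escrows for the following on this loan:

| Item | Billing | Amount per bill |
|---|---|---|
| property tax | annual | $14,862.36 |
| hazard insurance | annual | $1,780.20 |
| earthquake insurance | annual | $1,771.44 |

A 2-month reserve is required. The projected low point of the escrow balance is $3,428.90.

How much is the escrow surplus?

$359.90

Property tax — $14,862.36 per year
Hazard insurance — $1,780.20 per year
Earthquake insurance — $1,771.44 per year
Combined annual = $18,414.00
Monthly escrow = $18,414.00 / 12 = $1,534.50
Required cushion = 2 × $1,534.50 = $3,069.00
Excess over cushion: $3,428.90 − $3,069.00 = $359.90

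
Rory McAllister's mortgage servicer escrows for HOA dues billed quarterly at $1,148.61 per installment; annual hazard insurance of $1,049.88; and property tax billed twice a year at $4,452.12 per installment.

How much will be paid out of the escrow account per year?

$14,548.56

HOA dues = $1,148.61 × 4 = $4,594.44/yr
Hazard insurance = $1,049.88/yr
Property tax = $4,452.12 × 2 = $8,904.24/yr
Annual escrow total = $4,594.44 + $1,049.88 + $8,904.24 = $14,548.56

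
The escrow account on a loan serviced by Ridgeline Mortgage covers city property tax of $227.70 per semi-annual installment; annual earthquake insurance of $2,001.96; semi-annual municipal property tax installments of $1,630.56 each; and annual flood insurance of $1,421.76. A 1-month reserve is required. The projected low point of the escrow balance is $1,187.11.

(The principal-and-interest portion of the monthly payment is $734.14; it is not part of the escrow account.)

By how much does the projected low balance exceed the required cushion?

City property tax — $227.70 × 2 = $455.40 annually
Earthquake insurance — $2,001.96 annually
Municipal property tax — $1,630.56 × 2 = $3,261.12 annually
Flood insurance — $1,421.76 annually
Yearly total = $455.40 + $2,001.96 + $3,261.12 + $1,421.76 = $7,140.24
Base monthly escrow = $7,140.24 ÷ 12 = $595.02
Required cushion = 1 × $595.02 = $595.02
Excess over cushion: $1,187.11 − $595.02 = $592.09

$592.09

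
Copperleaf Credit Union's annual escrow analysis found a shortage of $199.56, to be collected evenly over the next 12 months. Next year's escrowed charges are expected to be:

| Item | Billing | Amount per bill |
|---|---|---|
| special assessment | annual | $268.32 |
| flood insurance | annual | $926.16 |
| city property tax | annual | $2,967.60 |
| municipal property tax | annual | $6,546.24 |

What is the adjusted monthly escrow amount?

$908.99

Special assessment = $268.32 annually
Flood insurance = $926.16 annually
City property tax = $2,967.60 annually
Municipal property tax = $6,546.24 annually
Total per year = $268.32 + $926.16 + $2,967.60 + $6,546.24 = $10,708.32
Base monthly escrow = $10,708.32 / 12 = $892.36
Monthly shortage recovery: $199.56 ÷ 12 = $16.63
Adjusted monthly = $892.36 + $16.63 = $908.99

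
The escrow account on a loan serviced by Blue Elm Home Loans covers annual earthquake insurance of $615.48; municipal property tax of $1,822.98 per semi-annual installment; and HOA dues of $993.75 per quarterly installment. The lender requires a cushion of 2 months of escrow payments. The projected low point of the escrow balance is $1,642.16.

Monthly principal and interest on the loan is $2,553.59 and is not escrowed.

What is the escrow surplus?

Earthquake insurance = $615.48 annually
Municipal property tax = $1,822.98 × 2 = $3,645.96 annually
HOA dues = $993.75 × 4 = $3,975.00 annually
Total annual escrow = $615.48 + $3,645.96 + $3,975.00 = $8,236.44
Monthly escrow = $8,236.44 / 12 = $686.37
Cushion = 2 × $686.37 = $1,372.74
Surplus = $1,642.16 − $1,372.74 = $269.42

$269.42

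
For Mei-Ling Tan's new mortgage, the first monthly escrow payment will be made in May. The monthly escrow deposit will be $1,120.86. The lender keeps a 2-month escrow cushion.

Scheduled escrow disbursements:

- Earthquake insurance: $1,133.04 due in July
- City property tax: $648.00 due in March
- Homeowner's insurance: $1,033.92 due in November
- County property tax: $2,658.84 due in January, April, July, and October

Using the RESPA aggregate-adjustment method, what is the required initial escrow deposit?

Cushion = 2 × $1,120.86 = $2,241.72
Trial balance (start $0, +$1,120.86 each month, − disbursements):
  May: +$1,120.86 → $1,120.86
  Jun: +$1,120.86 → $2,241.72
  Jul: +$1,120.86 − $3,791.88 → -$429.30
  Aug: +$1,120.86 → $691.56
  Sep: +$1,120.86 → $1,812.42
  Oct: +$1,120.86 − $2,658.84 → $274.44
  Nov: +$1,120.86 − $1,033.92 → $361.38
  Dec: +$1,120.86 → $1,482.24
  Jan: +$1,120.86 − $2,658.84 → -$55.74
  Feb: +$1,120.86 → $1,065.12
  Mar: +$1,120.86 − $648.00 → $1,537.98
  Apr: +$1,120.86 − $2,658.84 → $0.00
Lowest trial balance = -$429.30 (Jul)
Initial deposit = cushion − low point = $2,241.72 − (-$429.30) = $2,671.02

$2,671.02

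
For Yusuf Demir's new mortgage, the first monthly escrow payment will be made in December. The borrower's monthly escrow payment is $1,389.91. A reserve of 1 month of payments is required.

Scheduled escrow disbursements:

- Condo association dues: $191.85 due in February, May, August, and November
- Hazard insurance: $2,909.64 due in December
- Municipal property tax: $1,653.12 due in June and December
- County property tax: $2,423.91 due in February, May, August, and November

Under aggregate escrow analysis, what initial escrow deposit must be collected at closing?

$4,562.76

Cushion = 1 × $1,389.91 = $1,389.91
Trial balance (start $0, +$1,389.91 each month, − disbursements):
  Dec: +$1,389.91 − $4,562.76 → -$3,172.85
  Jan: +$1,389.91 → -$1,782.94
  Feb: +$1,389.91 − $2,615.76 → -$3,008.79
  Mar: +$1,389.91 → -$1,618.88
  Apr: +$1,389.91 → -$228.97
  May: +$1,389.91 − $2,615.76 → -$1,454.82
  Jun: +$1,389.91 − $1,653.12 → -$1,718.03
  Jul: +$1,389.91 → -$328.12
  Aug: +$1,389.91 − $2,615.76 → -$1,553.97
  Sep: +$1,389.91 → -$164.06
  Oct: +$1,389.91 → $1,225.85
  Nov: +$1,389.91 − $2,615.76 → $0.00
Lowest trial balance = -$3,172.85 (Dec)
Initial deposit = cushion − low point = $1,389.91 − (-$3,172.85) = $4,562.76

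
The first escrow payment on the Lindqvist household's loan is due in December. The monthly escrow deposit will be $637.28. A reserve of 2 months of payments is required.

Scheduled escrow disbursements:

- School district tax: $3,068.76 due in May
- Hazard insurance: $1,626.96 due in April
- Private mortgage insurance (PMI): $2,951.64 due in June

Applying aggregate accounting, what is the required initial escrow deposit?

$4,460.96

Cushion = 2 × $637.28 = $1,274.56
Trial balance (start $0, +$637.28 each month, − disbursements):
  Dec: +$637.28 → $637.28
  Jan: +$637.28 → $1,274.56
  Feb: +$637.28 → $1,911.84
  Mar: +$637.28 → $2,549.12
  Apr: +$637.28 − $1,626.96 → $1,559.44
  May: +$637.28 − $3,068.76 → -$872.04
  Jun: +$637.28 − $2,951.64 → -$3,186.40
  Jul: +$637.28 → -$2,549.12
  Aug: +$637.28 → -$1,911.84
  Sep: +$637.28 → -$1,274.56
  Oct: +$637.28 → -$637.28
  Nov: +$637.28 → $0.00
Lowest trial balance = -$3,186.40 (Jun)
Initial deposit = cushion − low point = $1,274.56 − (-$3,186.40) = $4,460.96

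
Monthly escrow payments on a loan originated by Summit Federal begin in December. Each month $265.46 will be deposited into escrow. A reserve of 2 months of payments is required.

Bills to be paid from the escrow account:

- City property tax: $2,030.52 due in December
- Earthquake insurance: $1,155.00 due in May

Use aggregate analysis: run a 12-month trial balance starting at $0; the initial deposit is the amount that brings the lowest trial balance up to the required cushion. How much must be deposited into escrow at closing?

Cushion = 2 × $265.46 = $530.92
Trial balance (start $0, +$265.46 each month, − disbursements):
  Dec: +$265.46 − $2,030.52 → -$1,765.06
  Jan: +$265.46 → -$1,499.60
  Feb: +$265.46 → -$1,234.14
  Mar: +$265.46 → -$968.68
  Apr: +$265.46 → -$703.22
  May: +$265.46 − $1,155.00 → -$1,592.76
  Jun: +$265.46 → -$1,327.30
  Jul: +$265.46 → -$1,061.84
  Aug: +$265.46 → -$796.38
  Sep: +$265.46 → -$530.92
  Oct: +$265.46 → -$265.46
  Nov: +$265.46 → $0.00
Lowest trial balance = -$1,765.06 (Dec)
Initial deposit = cushion − low point = $530.92 − (-$1,765.06) = $2,295.98

$2,295.98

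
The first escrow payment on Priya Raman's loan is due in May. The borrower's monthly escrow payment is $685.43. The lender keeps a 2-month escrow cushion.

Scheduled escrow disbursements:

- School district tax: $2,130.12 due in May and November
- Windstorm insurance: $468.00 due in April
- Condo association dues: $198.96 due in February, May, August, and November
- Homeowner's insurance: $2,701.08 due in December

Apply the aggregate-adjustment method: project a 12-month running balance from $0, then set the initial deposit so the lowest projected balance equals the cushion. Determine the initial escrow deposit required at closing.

$3,445.62

Cushion = 2 × $685.43 = $1,370.86
Trial balance (start $0, +$685.43 each month, − disbursements):
  May: +$685.43 − $2,329.08 → -$1,643.65
  Jun: +$685.43 → -$958.22
  Jul: +$685.43 → -$272.79
  Aug: +$685.43 − $198.96 → $213.68
  Sep: +$685.43 → $899.11
  Oct: +$685.43 → $1,584.54
  Nov: +$685.43 − $2,329.08 → -$59.11
  Dec: +$685.43 − $2,701.08 → -$2,074.76
  Jan: +$685.43 → -$1,389.33
  Feb: +$685.43 − $198.96 → -$902.86
  Mar: +$685.43 → -$217.43
  Apr: +$685.43 − $468.00 → $0.00
Lowest trial balance = -$2,074.76 (Dec)
Initial deposit = cushion − low point = $1,370.86 − (-$2,074.76) = $3,445.62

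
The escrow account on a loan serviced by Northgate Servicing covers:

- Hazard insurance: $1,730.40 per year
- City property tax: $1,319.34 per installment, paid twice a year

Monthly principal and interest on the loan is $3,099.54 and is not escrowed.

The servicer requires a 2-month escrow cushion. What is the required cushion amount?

$728.18

Hazard insurance: $1,730.40 per year
City property tax: $1,319.34 × 2 = $2,638.68 per year
Total per year = $1,730.40 + $2,638.68 = $4,369.08
Monthly = $4,369.08 / 12 = $364.09
Reserve = 2 × $364.09 = $728.18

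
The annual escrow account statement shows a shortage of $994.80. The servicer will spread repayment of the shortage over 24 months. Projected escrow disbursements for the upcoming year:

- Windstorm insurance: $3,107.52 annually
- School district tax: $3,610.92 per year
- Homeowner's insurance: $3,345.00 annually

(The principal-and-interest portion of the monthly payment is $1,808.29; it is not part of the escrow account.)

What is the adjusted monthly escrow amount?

Windstorm insurance = $3,107.52
School district tax = $3,610.92
Homeowner's insurance = $3,345.00
Combined annual = $3,107.52 + $3,610.92 + $3,345.00 = $10,063.44
Monthly escrow = $10,063.44 ÷ 12 = $838.62
Monthly shortage recovery: $994.80 / 24 = $41.45
Adjusted monthly = $838.62 + $41.45 = $880.07

$880.07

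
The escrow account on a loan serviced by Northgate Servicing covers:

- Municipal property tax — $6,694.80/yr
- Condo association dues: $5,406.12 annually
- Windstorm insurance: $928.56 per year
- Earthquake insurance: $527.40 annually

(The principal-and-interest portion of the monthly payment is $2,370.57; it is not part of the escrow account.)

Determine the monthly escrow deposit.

$1,129.74

Municipal property tax — $6,694.80
Condo association dues — $5,406.12
Windstorm insurance — $928.56
Earthquake insurance — $527.40
Combined annual = $6,694.80 + $5,406.12 + $928.56 + $527.40 = $13,556.88
Per month = $13,556.88 ÷ 12 = $1,129.74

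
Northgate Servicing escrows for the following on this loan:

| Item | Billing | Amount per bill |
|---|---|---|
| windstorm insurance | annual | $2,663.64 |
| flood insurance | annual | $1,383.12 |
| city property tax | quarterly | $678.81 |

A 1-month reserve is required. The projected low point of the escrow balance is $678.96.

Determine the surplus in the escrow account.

$115.46

Windstorm insurance = $2,663.64 annually
Flood insurance = $1,383.12 annually
City property tax = $678.81 × 4 = $2,715.24 annually
Total per year = $2,663.64 + $1,383.12 + $2,715.24 = $6,762.00
Base monthly escrow = $6,762.00 / 12 = $563.50
Required reserve = 1 × $563.50 = $563.50
Excess over cushion: $678.96 − $563.50 = $115.46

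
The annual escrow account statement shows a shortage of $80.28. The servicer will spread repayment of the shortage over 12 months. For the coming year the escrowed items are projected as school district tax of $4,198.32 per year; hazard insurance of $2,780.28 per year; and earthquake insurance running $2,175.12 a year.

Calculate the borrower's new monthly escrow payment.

$769.50

School district tax: $4,198.32 annually
Hazard insurance: $2,780.28 annually
Earthquake insurance: $2,175.12 annually
Yearly total = $4,198.32 + $2,780.28 + $2,175.12 = $9,153.72
Per month = $9,153.72 / 12 = $762.81
Shortage spread = $80.28 ÷ 12 = $6.69/mo
New monthly escrow = $762.81 + $6.69 = $769.50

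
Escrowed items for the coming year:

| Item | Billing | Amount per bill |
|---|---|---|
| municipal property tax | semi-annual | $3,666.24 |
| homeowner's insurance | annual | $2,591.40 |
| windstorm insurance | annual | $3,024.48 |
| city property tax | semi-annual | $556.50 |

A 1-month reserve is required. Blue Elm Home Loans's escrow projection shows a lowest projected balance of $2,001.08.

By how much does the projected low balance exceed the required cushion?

Municipal property tax: $3,666.24 × 2 = $7,332.48/yr
Homeowner's insurance: $2,591.40/yr
Windstorm insurance: $3,024.48/yr
City property tax: $556.50 × 2 = $1,113.00/yr
Yearly total = $7,332.48 + $2,591.40 + $3,024.48 + $1,113.00 = $14,061.36
Per month = $14,061.36 ÷ 12 = $1,171.78
Cushion = 1 × $1,171.78 = $1,171.78
Surplus = $2,001.08 − $1,171.78 = $829.30

$829.30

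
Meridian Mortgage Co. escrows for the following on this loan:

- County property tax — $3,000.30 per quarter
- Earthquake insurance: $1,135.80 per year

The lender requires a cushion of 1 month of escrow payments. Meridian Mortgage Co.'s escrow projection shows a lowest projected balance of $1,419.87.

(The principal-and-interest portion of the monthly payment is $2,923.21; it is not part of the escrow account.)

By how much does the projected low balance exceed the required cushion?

County property tax — $3,000.30 × 4 = $12,001.20 per year
Earthquake insurance — $1,135.80 per year
Yearly total = $12,001.20 + $1,135.80 = $13,137.00
Base monthly escrow = $13,137.00 / 12 = $1,094.75
Required reserve = 1 × $1,094.75 = $1,094.75
Excess over cushion: $1,419.87 − $1,094.75 = $325.12

$325.12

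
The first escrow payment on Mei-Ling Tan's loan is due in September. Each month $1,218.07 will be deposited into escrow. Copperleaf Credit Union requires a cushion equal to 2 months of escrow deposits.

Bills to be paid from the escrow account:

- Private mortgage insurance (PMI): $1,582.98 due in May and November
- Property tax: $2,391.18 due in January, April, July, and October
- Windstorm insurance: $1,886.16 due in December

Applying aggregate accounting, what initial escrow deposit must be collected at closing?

$4,597.29

Cushion = 2 × $1,218.07 = $2,436.14
Trial balance (start $0, +$1,218.07 each month, − disbursements):
  Sep: +$1,218.07 → $1,218.07
  Oct: +$1,218.07 − $2,391.18 → $44.96
  Nov: +$1,218.07 − $1,582.98 → -$319.95
  Dec: +$1,218.07 − $1,886.16 → -$988.04
  Jan: +$1,218.07 − $2,391.18 → -$2,161.15
  Feb: +$1,218.07 → -$943.08
  Mar: +$1,218.07 → $274.99
  Apr: +$1,218.07 − $2,391.18 → -$898.12
  May: +$1,218.07 − $1,582.98 → -$1,263.03
  Jun: +$1,218.07 → -$44.96
  Jul: +$1,218.07 − $2,391.18 → -$1,218.07
  Aug: +$1,218.07 → $0.00
Lowest trial balance = -$2,161.15 (Jan)
Initial deposit = cushion − low point = $2,436.14 − (-$2,161.15) = $4,597.29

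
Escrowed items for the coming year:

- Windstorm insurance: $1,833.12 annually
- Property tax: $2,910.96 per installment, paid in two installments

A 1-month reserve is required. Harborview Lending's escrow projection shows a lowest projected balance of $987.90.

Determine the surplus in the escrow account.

$349.98

Windstorm insurance: $1,833.12 annually
Property tax: $2,910.96 × 2 = $5,821.92 annually
Yearly total = $7,655.04
Base monthly escrow = $7,655.04 ÷ 12 = $637.92
Required reserve = 1 × $637.92 = $637.92
Surplus = $987.90 − $637.92 = $349.98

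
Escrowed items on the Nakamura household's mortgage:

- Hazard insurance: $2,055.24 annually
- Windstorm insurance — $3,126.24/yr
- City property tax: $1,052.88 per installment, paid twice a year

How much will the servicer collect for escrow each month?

Hazard insurance = $2,055.24 per year
Windstorm insurance = $3,126.24 per year
City property tax = $1,052.88 × 2 = $2,105.76 per year
Total per year = $7,287.24
Base monthly escrow = $7,287.24 ÷ 12 = $607.27

$607.27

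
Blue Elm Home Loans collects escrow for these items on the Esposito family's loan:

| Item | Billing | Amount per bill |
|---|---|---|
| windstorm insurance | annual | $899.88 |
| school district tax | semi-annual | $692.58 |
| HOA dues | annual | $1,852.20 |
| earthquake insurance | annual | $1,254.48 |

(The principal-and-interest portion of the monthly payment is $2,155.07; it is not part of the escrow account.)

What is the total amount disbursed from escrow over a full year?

Windstorm insurance — $899.88 per year
School district tax — $692.58 × 2 = $1,385.16 per year
HOA dues — $1,852.20 per year
Earthquake insurance — $1,254.48 per year
Total annual escrow = $5,391.72

$5,391.72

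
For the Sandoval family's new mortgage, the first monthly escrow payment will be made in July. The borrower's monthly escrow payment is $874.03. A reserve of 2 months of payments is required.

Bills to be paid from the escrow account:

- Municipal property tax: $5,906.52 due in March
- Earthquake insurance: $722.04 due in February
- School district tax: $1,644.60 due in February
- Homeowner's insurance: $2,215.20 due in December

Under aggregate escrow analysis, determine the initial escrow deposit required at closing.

Cushion = 2 × $874.03 = $1,748.06
Trial balance (start $0, +$874.03 each month, − disbursements):
  Jul: +$874.03 → $874.03
  Aug: +$874.03 → $1,748.06
  Sep: +$874.03 → $2,622.09
  Oct: +$874.03 → $3,496.12
  Nov: +$874.03 → $4,370.15
  Dec: +$874.03 − $2,215.20 → $3,028.98
  Jan: +$874.03 → $3,903.01
  Feb: +$874.03 − $2,366.64 → $2,410.40
  Mar: +$874.03 − $5,906.52 → -$2,622.09
  Apr: +$874.03 → -$1,748.06
  May: +$874.03 → -$874.03
  Jun: +$874.03 → $0.00
Lowest trial balance = -$2,622.09 (Mar)
Initial deposit = cushion − low point = $1,748.06 − (-$2,622.09) = $4,370.15

$4,370.15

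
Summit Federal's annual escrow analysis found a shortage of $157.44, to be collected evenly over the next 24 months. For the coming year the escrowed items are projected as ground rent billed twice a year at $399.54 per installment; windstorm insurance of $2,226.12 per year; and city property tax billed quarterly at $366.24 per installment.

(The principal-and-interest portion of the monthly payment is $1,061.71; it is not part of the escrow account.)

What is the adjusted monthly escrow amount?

$380.74

Ground rent = $399.54 × 2 = $799.08 per year
Windstorm insurance = $2,226.12 per year
City property tax = $366.24 × 4 = $1,464.96 per year
Total per year = $799.08 + $2,226.12 + $1,464.96 = $4,490.16
Per month = $4,490.16 ÷ 12 = $374.18
Shortage spread = $157.44 ÷ 24 = $6.56/mo
New monthly escrow = $374.18 + $6.56 = $380.74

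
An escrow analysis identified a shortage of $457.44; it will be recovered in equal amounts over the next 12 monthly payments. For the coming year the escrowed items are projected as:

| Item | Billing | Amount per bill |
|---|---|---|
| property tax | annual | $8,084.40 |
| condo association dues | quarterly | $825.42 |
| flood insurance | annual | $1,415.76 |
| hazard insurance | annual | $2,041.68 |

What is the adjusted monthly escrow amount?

Property tax: $8,084.40/yr
Condo association dues: $825.42 × 4 = $3,301.68/yr
Flood insurance: $1,415.76/yr
Hazard insurance: $2,041.68/yr
Combined annual = $8,084.40 + $3,301.68 + $1,415.76 + $2,041.68 = $14,843.52
Base monthly escrow = $14,843.52 ÷ 12 = $1,236.96
Monthly shortage recovery: $457.44 ÷ 12 = $38.12
Adjusted monthly = $1,236.96 + $38.12 = $1,275.08

$1,275.08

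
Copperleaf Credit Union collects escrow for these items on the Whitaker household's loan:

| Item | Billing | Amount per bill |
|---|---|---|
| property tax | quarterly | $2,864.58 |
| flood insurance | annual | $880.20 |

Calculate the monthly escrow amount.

Property tax: $2,864.58 × 4 = $11,458.32 annually
Flood insurance: $880.20 annually
Yearly total = $11,458.32 + $880.20 = $12,338.52
Per month = $12,338.52 / 12 = $1,028.21

$1,028.21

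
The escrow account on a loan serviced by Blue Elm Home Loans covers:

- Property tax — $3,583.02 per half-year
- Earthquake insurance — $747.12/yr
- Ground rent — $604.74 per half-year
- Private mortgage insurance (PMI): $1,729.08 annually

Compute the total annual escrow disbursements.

$10,851.72

Property tax — $3,583.02 × 2 = $7,166.04 annually
Earthquake insurance — $747.12 annually
Ground rent — $604.74 × 2 = $1,209.48 annually
Private mortgage insurance (PMI) — $1,729.08 annually
Total annual escrow = $7,166.04 + $747.12 + $1,209.48 + $1,729.08 = $10,851.72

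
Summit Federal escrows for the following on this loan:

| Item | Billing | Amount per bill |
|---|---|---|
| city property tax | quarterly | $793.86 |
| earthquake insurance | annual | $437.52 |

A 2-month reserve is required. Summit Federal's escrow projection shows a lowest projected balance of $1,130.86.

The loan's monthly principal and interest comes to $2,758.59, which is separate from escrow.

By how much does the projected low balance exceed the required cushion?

City property tax: $793.86 × 4 = $3,175.44/yr
Earthquake insurance: $437.52/yr
Total per year = $3,175.44 + $437.52 = $3,612.96
Monthly = $3,612.96 ÷ 12 = $301.08
Cushion = 2 × $301.08 = $602.16
Surplus = $1,130.86 − $602.16 = $528.70

$528.70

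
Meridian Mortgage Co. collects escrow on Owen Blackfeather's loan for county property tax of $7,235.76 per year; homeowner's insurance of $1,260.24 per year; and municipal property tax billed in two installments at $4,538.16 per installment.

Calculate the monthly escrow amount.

$1,464.36

County property tax = $7,235.76
Homeowner's insurance = $1,260.24
Municipal property tax = $4,538.16 × 2 = $9,076.32
Yearly total = $7,235.76 + $1,260.24 + $9,076.32 = $17,572.32
Per month = $17,572.32 / 12 = $1,464.36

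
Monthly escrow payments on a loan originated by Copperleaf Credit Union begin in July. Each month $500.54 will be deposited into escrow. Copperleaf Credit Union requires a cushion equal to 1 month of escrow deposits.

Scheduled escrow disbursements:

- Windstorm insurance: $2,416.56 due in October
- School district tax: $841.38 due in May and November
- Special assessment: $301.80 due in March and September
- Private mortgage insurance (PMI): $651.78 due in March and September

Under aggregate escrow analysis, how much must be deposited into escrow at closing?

$2,209.36

Cushion = 1 × $500.54 = $500.54
Trial balance (start $0, +$500.54 each month, − disbursements):
  Jul: +$500.54 → $500.54
  Aug: +$500.54 → $1,001.08
  Sep: +$500.54 − $953.58 → $548.04
  Oct: +$500.54 − $2,416.56 → -$1,367.98
  Nov: +$500.54 − $841.38 → -$1,708.82
  Dec: +$500.54 → -$1,208.28
  Jan: +$500.54 → -$707.74
  Feb: +$500.54 → -$207.20
  Mar: +$500.54 − $953.58 → -$660.24
  Apr: +$500.54 → -$159.70
  May: +$500.54 − $841.38 → -$500.54
  Jun: +$500.54 → $0.00
Lowest trial balance = -$1,708.82 (Nov)
Initial deposit = cushion − low point = $500.54 − (-$1,708.82) = $2,209.36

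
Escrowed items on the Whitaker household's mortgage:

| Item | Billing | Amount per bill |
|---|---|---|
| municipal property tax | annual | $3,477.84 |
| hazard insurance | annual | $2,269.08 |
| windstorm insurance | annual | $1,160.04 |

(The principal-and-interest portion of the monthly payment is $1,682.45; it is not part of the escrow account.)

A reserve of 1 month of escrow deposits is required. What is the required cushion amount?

Municipal property tax — $3,477.84
Hazard insurance — $2,269.08
Windstorm insurance — $1,160.04
Total annual escrow = $3,477.84 + $2,269.08 + $1,160.04 = $6,906.96
Per month = $6,906.96 / 12 = $575.58
Reserve = 1 × $575.58 = $575.58

$575.58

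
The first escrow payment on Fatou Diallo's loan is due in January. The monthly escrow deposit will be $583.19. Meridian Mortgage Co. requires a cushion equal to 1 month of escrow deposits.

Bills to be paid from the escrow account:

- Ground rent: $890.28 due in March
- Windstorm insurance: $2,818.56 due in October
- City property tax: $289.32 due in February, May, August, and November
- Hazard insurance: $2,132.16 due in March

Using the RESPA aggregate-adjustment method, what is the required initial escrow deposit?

$2,145.38

Cushion = 1 × $583.19 = $583.19
Trial balance (start $0, +$583.19 each month, − disbursements):
  Jan: +$583.19 → $583.19
  Feb: +$583.19 − $289.32 → $877.06
  Mar: +$583.19 − $3,022.44 → -$1,562.19
  Apr: +$583.19 → -$979.00
  May: +$583.19 − $289.32 → -$685.13
  Jun: +$583.19 → -$101.94
  Jul: +$583.19 → $481.25
  Aug: +$583.19 − $289.32 → $775.12
  Sep: +$583.19 → $1,358.31
  Oct: +$583.19 − $2,818.56 → -$877.06
  Nov: +$583.19 − $289.32 → -$583.19
  Dec: +$583.19 → $0.00
Lowest trial balance = -$1,562.19 (Mar)
Initial deposit = cushion − low point = $583.19 − (-$1,562.19) = $2,145.38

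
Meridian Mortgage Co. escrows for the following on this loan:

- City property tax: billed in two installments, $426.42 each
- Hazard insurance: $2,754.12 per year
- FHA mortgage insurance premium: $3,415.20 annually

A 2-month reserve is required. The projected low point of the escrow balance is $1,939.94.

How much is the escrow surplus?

$769.58

City property tax: $426.42 × 2 = $852.84 per year
Hazard insurance: $2,754.12 per year
FHA mortgage insurance premium: $3,415.20 per year
Combined annual = $852.84 + $2,754.12 + $3,415.20 = $7,022.16
Monthly = $7,022.16 ÷ 12 = $585.18
Required reserve = 2 × $585.18 = $1,170.36
Surplus = $1,939.94 − $1,170.36 = $769.58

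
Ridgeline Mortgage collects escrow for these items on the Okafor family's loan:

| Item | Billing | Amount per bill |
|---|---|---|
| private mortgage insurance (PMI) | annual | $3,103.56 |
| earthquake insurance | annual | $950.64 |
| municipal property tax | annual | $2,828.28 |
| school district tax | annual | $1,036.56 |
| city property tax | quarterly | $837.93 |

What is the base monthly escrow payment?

$939.23

Private mortgage insurance (PMI) = $3,103.56 annually
Earthquake insurance = $950.64 annually
Municipal property tax = $2,828.28 annually
School district tax = $1,036.56 annually
City property tax = $837.93 × 4 = $3,351.72 annually
Total per year = $3,103.56 + $950.64 + $2,828.28 + $1,036.56 + $3,351.72 = $11,270.76
Monthly escrow = $11,270.76 / 12 = $939.23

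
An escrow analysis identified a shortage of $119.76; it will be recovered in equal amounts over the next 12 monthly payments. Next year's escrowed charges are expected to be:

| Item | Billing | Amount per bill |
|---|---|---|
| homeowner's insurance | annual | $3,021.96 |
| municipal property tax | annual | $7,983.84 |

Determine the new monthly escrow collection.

Homeowner's insurance — $3,021.96 annually
Municipal property tax — $7,983.84 annually
Annual escrow total = $11,005.80
Base monthly escrow = $11,005.80 / 12 = $917.15
Shortage spread = $119.76 / 12 = $9.98/mo
New monthly escrow = $917.15 + $9.98 = $927.13

$927.13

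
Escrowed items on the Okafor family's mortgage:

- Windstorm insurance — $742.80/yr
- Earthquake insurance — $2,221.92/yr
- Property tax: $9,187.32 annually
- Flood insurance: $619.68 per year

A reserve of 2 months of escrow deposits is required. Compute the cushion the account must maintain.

Windstorm insurance — $742.80 annually
Earthquake insurance — $2,221.92 annually
Property tax — $9,187.32 annually
Flood insurance — $619.68 annually
Total per year = $742.80 + $2,221.92 + $9,187.32 + $619.68 = $12,771.72
Per month = $12,771.72 / 12 = $1,064.31
Cushion = 2 × $1,064.31 = $2,128.62

$2,128.62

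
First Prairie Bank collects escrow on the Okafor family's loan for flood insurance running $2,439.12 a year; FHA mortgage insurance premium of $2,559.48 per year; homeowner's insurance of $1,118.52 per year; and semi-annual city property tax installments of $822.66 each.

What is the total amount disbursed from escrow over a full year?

$7,762.44

Flood insurance: $2,439.12/yr
FHA mortgage insurance premium: $2,559.48/yr
Homeowner's insurance: $1,118.52/yr
City property tax: $822.66 × 2 = $1,645.32/yr
Yearly total = $7,762.44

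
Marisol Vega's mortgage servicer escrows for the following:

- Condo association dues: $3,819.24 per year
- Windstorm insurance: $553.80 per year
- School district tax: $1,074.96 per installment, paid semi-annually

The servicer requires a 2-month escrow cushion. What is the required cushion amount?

$1,087.16

Condo association dues — $3,819.24 per year
Windstorm insurance — $553.80 per year
School district tax — $1,074.96 × 2 = $2,149.92 per year
Yearly total = $6,522.96
Monthly = $6,522.96 ÷ 12 = $543.58
Required cushion = 2 × $543.58 = $1,087.16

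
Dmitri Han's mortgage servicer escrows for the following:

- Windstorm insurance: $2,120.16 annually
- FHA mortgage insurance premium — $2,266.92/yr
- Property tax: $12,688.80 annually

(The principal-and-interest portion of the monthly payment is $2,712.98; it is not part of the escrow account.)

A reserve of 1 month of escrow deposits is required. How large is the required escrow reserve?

$1,422.99

Windstorm insurance: $2,120.16/yr
FHA mortgage insurance premium: $2,266.92/yr
Property tax: $12,688.80/yr
Combined annual = $2,120.16 + $2,266.92 + $12,688.80 = $17,075.88
Base monthly escrow = $17,075.88 ÷ 12 = $1,422.99
Required cushion = 1 × $1,422.99 = $1,422.99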